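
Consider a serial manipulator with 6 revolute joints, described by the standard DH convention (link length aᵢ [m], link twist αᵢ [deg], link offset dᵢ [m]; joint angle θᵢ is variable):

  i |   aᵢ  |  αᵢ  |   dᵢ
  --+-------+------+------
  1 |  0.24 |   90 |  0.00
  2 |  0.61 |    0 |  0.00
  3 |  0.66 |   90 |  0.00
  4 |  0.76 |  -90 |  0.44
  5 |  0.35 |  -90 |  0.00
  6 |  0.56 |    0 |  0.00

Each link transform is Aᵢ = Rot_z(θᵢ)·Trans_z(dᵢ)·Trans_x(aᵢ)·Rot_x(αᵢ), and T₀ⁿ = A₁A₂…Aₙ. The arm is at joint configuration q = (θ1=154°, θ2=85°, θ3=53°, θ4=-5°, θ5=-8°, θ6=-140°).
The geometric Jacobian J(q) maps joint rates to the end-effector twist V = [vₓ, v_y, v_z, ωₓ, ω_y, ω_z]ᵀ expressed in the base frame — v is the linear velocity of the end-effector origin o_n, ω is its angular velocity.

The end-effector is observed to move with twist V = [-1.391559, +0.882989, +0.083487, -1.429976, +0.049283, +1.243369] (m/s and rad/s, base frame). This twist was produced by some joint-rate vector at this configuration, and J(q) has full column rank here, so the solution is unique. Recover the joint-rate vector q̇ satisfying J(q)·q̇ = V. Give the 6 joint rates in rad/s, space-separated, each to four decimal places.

o_n = [0.5251, 0.0768, 1.8436]
J₁: ẑ×o_n = [-0.0768, 0.5251, 0.0000], ω = ẑ
J2: z=[0.4384, 0.8988, 0.0000] o=[-0.2157, 0.1052, 0.0000] → [1.6570, -0.8082, -0.6783, 0.4384, 0.8988, 0.0000]
J3: z=[0.4384, 0.8988, 0.0000] o=[-0.2635, 0.1285, 0.6077] → [1.1108, -0.5418, -0.7315, 0.4384, 0.8988, 0.0000]
J4: z=[-0.6014, 0.2933, 0.7431] o=[0.1773, -0.0865, 1.0493] → [0.1117, 0.7361, -0.2002, -0.6014, 0.2933, 0.7431]
J5: z=[0.4949, 0.8670, 0.0583] o=[0.3894, -0.2636, 1.8829] → [-0.0539, 0.0274, 0.0508, 0.4949, 0.8670, 0.0583]
J6: z=[0.6828, -0.3465, -0.6431] o=[0.5775, -0.3890, 2.1501] → [0.4057, 0.2430, 0.2999, 0.6828, -0.3465, -0.6431]
q̇ = J⁺·V = [-0.0240, -0.4030, -0.3640, 0.8290, 0.1730, -0.9970]

-0.0240 -0.4030 -0.3640 0.8290 0.1730 -0.9970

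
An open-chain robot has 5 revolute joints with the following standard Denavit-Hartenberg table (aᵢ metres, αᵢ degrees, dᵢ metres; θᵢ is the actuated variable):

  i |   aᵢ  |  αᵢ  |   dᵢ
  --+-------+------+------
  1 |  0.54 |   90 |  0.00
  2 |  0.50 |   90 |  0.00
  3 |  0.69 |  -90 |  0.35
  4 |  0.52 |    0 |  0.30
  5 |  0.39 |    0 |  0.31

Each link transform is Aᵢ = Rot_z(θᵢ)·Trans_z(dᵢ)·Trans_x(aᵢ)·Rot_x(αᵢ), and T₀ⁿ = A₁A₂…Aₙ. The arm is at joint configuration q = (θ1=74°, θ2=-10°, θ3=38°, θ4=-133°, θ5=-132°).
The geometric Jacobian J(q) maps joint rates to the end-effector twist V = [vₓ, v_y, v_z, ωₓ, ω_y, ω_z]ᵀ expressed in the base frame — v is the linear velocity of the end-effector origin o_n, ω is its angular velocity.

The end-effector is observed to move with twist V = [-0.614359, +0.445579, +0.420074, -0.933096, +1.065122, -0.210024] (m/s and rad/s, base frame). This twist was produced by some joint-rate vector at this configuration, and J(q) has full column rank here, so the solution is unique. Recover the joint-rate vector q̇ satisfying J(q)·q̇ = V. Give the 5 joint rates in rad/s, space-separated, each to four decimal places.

o_n = [0.8712, 0.6210, -0.3994]
J₁: ẑ×o_n = [-0.6210, 0.8712, 0.0000], ω = ẑ
J2: z=[0.9613, -0.2756, 0.0000] o=[0.1488, 0.5191, 0.0000] → [0.1101, 0.3840, 0.2971, 0.9613, -0.2756, 0.0000]
J3: z=[-0.0479, -0.1669, -0.9848] o=[0.2846, 0.9924, -0.0868] → [-0.3136, -0.5926, 0.1157, -0.0479, -0.1669, -0.9848]
J4: z=[0.5904, -0.8000, 0.1069] o=[0.8238, 1.3316, -0.5259] → [-0.0252, -0.0696, -0.3816, 0.5904, -0.8000, 0.1069]
J5: z=[0.5904, -0.8000, 0.1069] o=[0.6969, 0.8238, -0.8199] → [-0.3147, -0.2296, 0.0197, 0.5904, -0.8000, 0.1069]
q̇ = J⁺·V = [0.9020, 0.0230, 0.9620, -0.8280, -0.7120]

0.9020 0.0230 0.9620 -0.8280 -0.7120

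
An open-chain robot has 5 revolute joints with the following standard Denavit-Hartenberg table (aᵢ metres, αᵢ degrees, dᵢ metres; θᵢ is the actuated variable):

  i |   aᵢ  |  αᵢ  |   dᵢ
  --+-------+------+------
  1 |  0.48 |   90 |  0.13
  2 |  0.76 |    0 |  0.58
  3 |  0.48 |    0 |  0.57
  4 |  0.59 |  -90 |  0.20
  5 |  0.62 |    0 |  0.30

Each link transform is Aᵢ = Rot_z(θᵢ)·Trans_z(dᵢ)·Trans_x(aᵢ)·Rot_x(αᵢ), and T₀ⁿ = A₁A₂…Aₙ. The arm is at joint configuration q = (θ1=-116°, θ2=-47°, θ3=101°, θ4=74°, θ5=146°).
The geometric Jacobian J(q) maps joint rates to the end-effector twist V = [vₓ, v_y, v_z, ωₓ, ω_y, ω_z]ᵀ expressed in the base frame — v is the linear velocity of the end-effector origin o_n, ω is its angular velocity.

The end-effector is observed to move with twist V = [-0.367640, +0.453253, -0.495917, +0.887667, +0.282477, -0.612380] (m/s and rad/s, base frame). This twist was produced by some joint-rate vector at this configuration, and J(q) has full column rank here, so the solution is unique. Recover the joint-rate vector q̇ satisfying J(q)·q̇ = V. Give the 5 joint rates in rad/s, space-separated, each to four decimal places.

o_n = [-1.3389, -0.4565, -0.1623]
J₁: ẑ×o_n = [0.4565, -1.3389, 0.0000], ω = ẑ
J2: z=[-0.8988, 0.4384, 0.0000] o=[-0.2104, -0.4314, 0.1300] → [-0.1281, -0.2627, 0.5173, -0.8988, 0.4384, 0.0000]
J3: z=[-0.8988, 0.4384, 0.0000] o=[-0.9589, -0.6430, -0.4258] → [0.1155, 0.2368, -0.0011, -0.8988, 0.4384, 0.0000]
J4: z=[-0.8988, 0.4384, 0.0000] o=[-1.5949, -0.6467, -0.0375] → [-0.0547, -0.1122, -0.2832, -0.8988, 0.4384, 0.0000]
J5: z=[0.3454, 0.7083, -0.6157] o=[-1.6155, -0.2326, 0.4274] → [-0.5556, 0.0335, -0.2732, 0.3454, 0.7083, -0.6157]
q̇ = J⁺·V = [-0.1100, -0.6810, 0.2880, -0.2810, 0.8160]

-0.1100 -0.6810 0.2880 -0.2810 0.8160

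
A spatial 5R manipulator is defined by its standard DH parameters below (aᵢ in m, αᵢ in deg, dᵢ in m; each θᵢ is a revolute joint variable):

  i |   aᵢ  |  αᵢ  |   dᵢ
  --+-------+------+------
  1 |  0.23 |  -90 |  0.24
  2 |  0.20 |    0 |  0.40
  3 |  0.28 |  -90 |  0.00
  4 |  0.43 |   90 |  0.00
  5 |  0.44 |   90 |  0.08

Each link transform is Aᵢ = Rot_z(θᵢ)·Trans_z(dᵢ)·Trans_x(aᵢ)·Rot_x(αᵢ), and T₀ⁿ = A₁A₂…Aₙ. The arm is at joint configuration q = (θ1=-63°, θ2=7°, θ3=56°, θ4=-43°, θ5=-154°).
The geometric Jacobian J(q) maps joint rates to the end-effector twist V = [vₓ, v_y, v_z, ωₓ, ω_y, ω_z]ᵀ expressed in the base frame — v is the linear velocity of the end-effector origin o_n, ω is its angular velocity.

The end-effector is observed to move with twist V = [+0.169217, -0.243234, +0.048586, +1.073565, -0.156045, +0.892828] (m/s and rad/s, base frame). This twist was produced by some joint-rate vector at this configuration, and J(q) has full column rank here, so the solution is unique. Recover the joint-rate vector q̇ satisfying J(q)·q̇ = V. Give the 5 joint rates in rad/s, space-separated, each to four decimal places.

o_n = [0.7537, -0.4175, 0.0798]
J₁: ẑ×o_n = [0.4175, 0.7537, -0.0000], ω = ẑ
J2: z=[0.8910, 0.4540, 0.0000] o=[0.1044, -0.2049, 0.2400] → [-0.0727, 0.1427, -0.4842, 0.8910, 0.4540, 0.0000]
J3: z=[0.8910, 0.4540, 0.0000] o=[0.5509, -0.2002, 0.2156] → [-0.0617, 0.1210, -0.2857, 0.8910, 0.4540, 0.0000]
J4: z=[-0.4045, 0.7939, -0.4540] o=[0.6087, -0.3135, -0.0339] → [0.0430, -0.0199, -0.0731, -0.4045, 0.7939, -0.4540]
J5: z=[0.5111, 0.6079, 0.6077] o=[0.9348, -0.3075, -0.3141] → [0.3063, -0.3113, 0.0538, 0.5111, 0.6079, 0.6077]
q̇ = J⁺·V = [-0.0540, -0.0700, 0.3560, -0.9880, 0.8200]

-0.0540 -0.0700 0.3560 -0.9880 0.8200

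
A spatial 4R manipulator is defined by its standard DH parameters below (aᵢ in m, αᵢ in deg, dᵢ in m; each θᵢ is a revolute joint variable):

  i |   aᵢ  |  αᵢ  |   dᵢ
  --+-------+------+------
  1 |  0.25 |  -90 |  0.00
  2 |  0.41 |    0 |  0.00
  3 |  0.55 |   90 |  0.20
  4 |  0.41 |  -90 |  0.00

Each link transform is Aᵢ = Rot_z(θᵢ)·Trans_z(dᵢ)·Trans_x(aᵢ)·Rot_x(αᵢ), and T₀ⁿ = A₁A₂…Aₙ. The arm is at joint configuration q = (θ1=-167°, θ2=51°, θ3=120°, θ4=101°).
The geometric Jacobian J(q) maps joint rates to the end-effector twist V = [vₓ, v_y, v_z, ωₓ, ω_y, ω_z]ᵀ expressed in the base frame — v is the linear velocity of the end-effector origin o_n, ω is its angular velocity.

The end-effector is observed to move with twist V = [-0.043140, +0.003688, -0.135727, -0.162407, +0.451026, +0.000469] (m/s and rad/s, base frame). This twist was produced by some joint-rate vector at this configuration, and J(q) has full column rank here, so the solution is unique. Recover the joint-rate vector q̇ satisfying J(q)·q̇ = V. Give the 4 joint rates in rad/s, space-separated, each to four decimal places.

0.3590 -0.2450 -0.2310 0.3630

o_n = [0.0945, -0.5965, -0.3924]
J₁: ẑ×o_n = [0.5965, 0.0945, -0.0000], ω = ẑ
J2: z=[0.2250, -0.9744, 0.0000] o=[-0.2436, -0.0562, 0.0000] → [0.3824, 0.0883, 0.2079, 0.2250, -0.9744, 0.0000]
J3: z=[0.2250, -0.9744, 0.0000] o=[-0.4950, -0.1143, -0.3186] → [0.0719, 0.0166, 0.4660, 0.2250, -0.9744, 0.0000]
J4: z=[-0.1524, -0.0352, -0.9877] o=[0.0793, -0.1870, -0.4047] → [-0.4049, -0.0132, 0.0630, -0.1524, -0.0352, -0.9877]
q̇ = J⁺·V = [0.3590, -0.2450, -0.2310, 0.3630]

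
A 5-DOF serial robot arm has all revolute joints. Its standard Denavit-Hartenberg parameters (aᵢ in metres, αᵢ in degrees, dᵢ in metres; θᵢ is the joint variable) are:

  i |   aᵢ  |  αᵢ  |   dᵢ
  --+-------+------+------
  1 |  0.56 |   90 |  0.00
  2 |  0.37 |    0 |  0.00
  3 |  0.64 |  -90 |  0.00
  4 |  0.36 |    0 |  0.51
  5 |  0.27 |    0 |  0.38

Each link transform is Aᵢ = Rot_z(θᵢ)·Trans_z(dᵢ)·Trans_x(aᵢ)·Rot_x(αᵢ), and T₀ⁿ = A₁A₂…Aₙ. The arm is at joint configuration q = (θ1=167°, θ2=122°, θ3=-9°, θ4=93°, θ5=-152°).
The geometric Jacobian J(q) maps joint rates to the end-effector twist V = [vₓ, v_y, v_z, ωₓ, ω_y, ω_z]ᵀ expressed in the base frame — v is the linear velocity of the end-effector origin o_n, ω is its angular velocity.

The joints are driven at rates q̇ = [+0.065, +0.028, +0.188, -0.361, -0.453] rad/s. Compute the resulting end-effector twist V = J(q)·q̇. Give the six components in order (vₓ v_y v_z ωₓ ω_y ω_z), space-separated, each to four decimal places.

0.1034 0.1355 -0.3006 -0.6815 0.3790 0.3831

o_n = [0.7043, -0.2940, 0.6658]
J₁: ẑ×o_n = [0.2940, 0.7043, -0.0000], ω = ẑ
J2: z=[0.2250, 0.9744, 0.0000] o=[-0.5456, 0.1260, 0.0000] → [0.6487, -0.1498, -1.3124, 0.2250, 0.9744, 0.0000]
J3: z=[0.2250, 0.9744, 0.0000] o=[-0.3546, 0.0819, 0.3138] → [0.3430, -0.0792, -1.1163, 0.2250, 0.9744, 0.0000]
J4: z=[0.8969, -0.2071, -0.3907] o=[-0.1109, 0.0256, 0.9029] → [-0.0758, -0.1059, -0.1179, 0.8969, -0.2071, -0.3907]
J5: z=[0.8969, -0.2071, -0.3907] o=[0.2584, -0.4286, 0.6863] → [0.0568, -0.1558, 0.2130, 0.8969, -0.2071, -0.3907]
V = J·q̇ = [0.1034, 0.1355, -0.3006, -0.6815, 0.3790, 0.3831]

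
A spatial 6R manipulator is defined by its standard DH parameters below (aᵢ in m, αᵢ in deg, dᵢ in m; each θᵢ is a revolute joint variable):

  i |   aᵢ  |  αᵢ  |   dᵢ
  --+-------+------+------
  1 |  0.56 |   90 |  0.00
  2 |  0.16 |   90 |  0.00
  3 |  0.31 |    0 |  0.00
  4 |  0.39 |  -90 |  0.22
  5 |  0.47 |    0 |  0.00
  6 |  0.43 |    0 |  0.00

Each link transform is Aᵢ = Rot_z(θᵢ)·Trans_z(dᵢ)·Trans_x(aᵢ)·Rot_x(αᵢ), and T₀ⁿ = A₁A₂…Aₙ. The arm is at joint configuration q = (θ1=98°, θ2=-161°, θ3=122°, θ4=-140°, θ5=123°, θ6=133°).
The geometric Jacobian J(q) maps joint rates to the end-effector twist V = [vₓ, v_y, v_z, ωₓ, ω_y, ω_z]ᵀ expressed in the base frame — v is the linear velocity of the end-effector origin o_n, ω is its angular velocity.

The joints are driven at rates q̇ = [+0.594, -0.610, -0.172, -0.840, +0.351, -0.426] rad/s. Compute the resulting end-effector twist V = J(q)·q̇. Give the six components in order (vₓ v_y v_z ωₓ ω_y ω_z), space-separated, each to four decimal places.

-0.2707 0.3437 0.1807 -0.7236 0.2531 -0.3553

o_n = [0.1874, 0.4888, 0.2219]
J₁: ẑ×o_n = [-0.4888, 0.1874, 0.0000], ω = ẑ
J2: z=[0.9903, 0.1392, 0.0000] o=[-0.0779, 0.5546, 0.0000] → [0.0309, -0.2198, -0.1021, 0.9903, 0.1392, 0.0000]
J3: z=[0.0453, -0.3224, 0.9455] o=[-0.0569, 0.4047, -0.0521] → [-0.1678, 0.2186, 0.0826, 0.0453, -0.3224, 0.9455]
J4: z=[0.0453, -0.3224, 0.9455] o=[0.1818, 0.5951, 0.0014] → [0.0295, -0.0047, -0.0030, 0.0453, -0.3224, 0.9455]
J5: z=[0.9825, -0.1570, -0.1006] o=[0.1213, 0.1601, 0.0886] → [0.0121, -0.1376, 0.3333, 0.9825, -0.1570, -0.1006]
J6: z=[0.9825, -0.1570, -0.1006] o=[0.1497, 0.5262, -0.2048] → [-0.0707, -0.4230, -0.0308, 0.9825, -0.1570, -0.1006]
V = J·q̇ = [-0.2707, 0.3437, 0.1807, -0.7236, 0.2531, -0.3553]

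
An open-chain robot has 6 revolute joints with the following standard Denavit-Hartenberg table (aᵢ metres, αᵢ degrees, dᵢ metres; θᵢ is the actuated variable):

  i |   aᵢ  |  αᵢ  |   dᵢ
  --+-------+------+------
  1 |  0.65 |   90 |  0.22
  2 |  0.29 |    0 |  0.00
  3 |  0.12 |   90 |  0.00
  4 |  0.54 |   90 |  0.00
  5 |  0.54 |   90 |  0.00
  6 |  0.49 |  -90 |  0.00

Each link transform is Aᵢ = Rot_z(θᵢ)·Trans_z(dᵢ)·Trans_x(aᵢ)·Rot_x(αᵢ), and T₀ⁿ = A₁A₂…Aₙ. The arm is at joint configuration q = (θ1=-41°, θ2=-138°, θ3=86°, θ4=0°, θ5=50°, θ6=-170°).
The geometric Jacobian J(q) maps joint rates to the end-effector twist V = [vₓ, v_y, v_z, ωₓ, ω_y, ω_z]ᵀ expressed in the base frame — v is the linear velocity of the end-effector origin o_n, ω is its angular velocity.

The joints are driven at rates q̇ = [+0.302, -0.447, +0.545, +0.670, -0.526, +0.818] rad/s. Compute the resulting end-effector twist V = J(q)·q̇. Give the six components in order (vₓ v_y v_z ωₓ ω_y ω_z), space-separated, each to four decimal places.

-0.3669 -0.3846 0.1055 -0.2040 -0.6495 -0.2806

o_n = [0.5697, -0.6080, -0.5503]
J₁: ẑ×o_n = [0.6080, 0.5697, -0.0000], ω = ẑ
J2: z=[-0.6561, -0.7547, 0.0000] o=[0.4906, -0.4264, 0.2200] → [0.5814, -0.5054, 0.1789, -0.6561, -0.7547, 0.0000]
J3: z=[-0.6561, -0.7547, 0.0000] o=[0.3279, -0.2850, 0.0260] → [0.4349, -0.3781, 0.3944, -0.6561, -0.7547, 0.0000]
J4: z=[-0.5947, 0.5170, -0.6157] o=[0.3837, -0.3335, -0.0686] → [-0.4180, -0.4010, 0.0670, -0.5947, 0.5170, -0.6157]
J5: z=[0.6561, 0.7547, -0.0000] o=[0.6346, -0.5516, -0.4941] → [-0.0424, 0.0369, 0.0119, 0.6561, 0.7547, -0.0000]
J6: z=[0.7382, -0.6417, -0.2079] o=[0.5498, -0.4780, -1.0223] → [-0.3299, -0.3526, -0.0832, 0.7382, -0.6417, -0.2079]
V = J·q̇ = [-0.3669, -0.3846, 0.1055, -0.2040, -0.6495, -0.2806]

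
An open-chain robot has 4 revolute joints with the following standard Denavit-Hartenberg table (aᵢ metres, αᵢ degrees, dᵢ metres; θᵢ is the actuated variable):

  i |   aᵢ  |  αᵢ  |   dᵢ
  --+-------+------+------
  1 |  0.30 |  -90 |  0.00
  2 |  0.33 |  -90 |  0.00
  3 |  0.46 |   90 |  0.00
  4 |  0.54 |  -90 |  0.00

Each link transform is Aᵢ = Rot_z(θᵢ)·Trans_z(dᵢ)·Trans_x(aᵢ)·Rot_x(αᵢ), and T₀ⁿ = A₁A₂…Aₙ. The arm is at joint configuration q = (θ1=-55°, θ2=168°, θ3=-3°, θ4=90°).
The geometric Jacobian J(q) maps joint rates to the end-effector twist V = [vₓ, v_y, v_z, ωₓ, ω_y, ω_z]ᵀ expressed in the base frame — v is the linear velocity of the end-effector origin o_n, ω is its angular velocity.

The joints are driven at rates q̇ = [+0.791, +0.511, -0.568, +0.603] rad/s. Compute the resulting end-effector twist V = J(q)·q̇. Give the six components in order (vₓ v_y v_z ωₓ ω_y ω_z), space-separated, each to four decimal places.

0.1070 -0.5336 0.5224 0.9973 0.5165 0.2420

o_n = [-0.3155, 0.4925, 0.3641]
J₁: ẑ×o_n = [-0.4925, -0.3155, 0.0000], ω = ẑ
J2: z=[0.8192, 0.5736, 0.0000] o=[0.1721, -0.2457, 0.0000] → [0.2088, -0.2982, 0.8844, 0.8192, 0.5736, 0.0000]
J3: z=[-0.1193, 0.1703, 0.9781] o=[-0.0131, 0.0187, -0.0686] → [-0.3898, -0.2442, -0.0050, -0.1193, 0.1703, 0.9781]
J4: z=[0.8474, 0.5309, 0.0109] o=[-0.2511, 0.4005, -0.1641] → [0.2794, -0.4483, 0.1121, 0.8474, 0.5309, 0.0109]
V = J·q̇ = [0.1070, -0.5336, 0.5224, 0.9973, 0.5165, 0.2420]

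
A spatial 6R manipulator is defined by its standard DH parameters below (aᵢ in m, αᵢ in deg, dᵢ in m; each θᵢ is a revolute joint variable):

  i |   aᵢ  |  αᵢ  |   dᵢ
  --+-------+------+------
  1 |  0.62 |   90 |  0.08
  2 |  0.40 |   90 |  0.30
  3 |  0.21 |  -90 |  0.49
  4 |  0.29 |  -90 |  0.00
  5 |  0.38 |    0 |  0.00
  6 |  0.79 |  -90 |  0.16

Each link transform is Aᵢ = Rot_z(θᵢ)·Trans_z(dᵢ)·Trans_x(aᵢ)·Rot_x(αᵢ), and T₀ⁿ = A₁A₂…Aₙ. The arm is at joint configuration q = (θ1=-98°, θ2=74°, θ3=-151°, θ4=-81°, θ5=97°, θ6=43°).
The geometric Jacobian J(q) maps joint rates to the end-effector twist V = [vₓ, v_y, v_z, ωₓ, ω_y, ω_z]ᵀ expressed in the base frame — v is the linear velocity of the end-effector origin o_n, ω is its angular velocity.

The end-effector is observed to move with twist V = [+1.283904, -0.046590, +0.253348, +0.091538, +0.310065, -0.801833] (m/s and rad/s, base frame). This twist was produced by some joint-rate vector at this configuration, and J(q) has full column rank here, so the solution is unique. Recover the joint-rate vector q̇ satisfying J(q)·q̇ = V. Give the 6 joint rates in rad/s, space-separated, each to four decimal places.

0.5620 -0.0780 0.2600 -0.7050 0.3490 0.8750

o_n = [-1.0032, -0.5060, -0.2395]
J₁: ẑ×o_n = [0.5060, -1.0032, 0.0000], ω = ẑ
J2: z=[-0.9903, 0.1392, 0.0000] o=[-0.0863, -0.6140, 0.0800] → [-0.0445, -0.3164, 0.0207, -0.9903, 0.1392, 0.0000]
J3: z=[-0.1338, -0.9519, -0.2756] o=[-0.3987, -0.6814, 0.4645] → [0.7185, 0.0724, -0.5989, -0.1338, -0.9519, -0.2756]
J4: z=[0.8475, -0.2541, 0.4660] o=[-0.3564, -1.1119, 0.1529] → [-0.1827, 0.0312, 0.3492, 0.8475, -0.2541, 0.4660]
J5: z=[0.5282, 0.3181, -0.7873] o=[-0.3714, -1.3768, 0.0358] → [0.5980, 0.6428, 0.6609, 0.5282, 0.3181, -0.7873]
J6: z=[0.5282, 0.3181, -0.7873] o=[-0.6887, -1.2386, -0.1213] → [0.5392, 0.3101, 0.4871, 0.5282, 0.3181, -0.7873]
q̇ = J⁺·V = [0.5620, -0.0780, 0.2600, -0.7050, 0.3490, 0.8750]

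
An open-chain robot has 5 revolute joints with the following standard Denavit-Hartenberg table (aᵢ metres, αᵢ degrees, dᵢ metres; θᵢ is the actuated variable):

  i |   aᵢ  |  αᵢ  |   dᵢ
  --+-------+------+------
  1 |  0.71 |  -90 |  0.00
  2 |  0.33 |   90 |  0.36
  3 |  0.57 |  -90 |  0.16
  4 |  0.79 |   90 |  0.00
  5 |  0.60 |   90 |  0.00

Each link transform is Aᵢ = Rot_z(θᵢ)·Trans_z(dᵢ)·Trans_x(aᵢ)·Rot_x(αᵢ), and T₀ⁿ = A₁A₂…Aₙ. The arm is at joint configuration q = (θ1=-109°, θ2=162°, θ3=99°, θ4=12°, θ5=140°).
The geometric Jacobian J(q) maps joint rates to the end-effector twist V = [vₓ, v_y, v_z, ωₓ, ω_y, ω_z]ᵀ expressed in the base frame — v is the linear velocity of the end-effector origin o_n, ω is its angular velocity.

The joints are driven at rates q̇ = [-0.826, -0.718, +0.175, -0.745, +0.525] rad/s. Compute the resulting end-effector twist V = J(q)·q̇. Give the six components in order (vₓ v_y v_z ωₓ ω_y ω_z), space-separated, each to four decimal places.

-1.2222 -0.6071 -0.1549 -0.3135 0.6059 -1.7029

o_n = [0.8181, -1.2542, -0.0279]
J₁: ẑ×o_n = [1.2542, 0.8181, -0.0000], ω = ẑ
J2: z=[0.9455, -0.3256, 0.0000] o=[-0.2312, -0.6713, 0.0000] → [0.0091, 0.0264, -0.2095, 0.9455, -0.3256, 0.0000]
J3: z=[-0.1006, -0.2922, -0.9511] o=[0.2114, -0.4918, -0.1020] → [-0.7467, -0.5695, 0.2540, -0.1006, -0.2922, -0.9511]
J4: z=[-0.4537, -0.8372, 0.3052] o=[0.7000, -0.8020, -0.2266] → [-0.0283, 0.1262, 0.3040, -0.4537, -0.8372, 0.3052]
J5: z=[0.0857, -0.3819, -0.9202] o=[1.4008, -1.1112, -0.0330] → [-0.1335, 0.5358, -0.2348, 0.0857, -0.3819, -0.9202]
V = J·q̇ = [-1.2222, -0.6071, -0.1549, -0.3135, 0.6059, -1.7029]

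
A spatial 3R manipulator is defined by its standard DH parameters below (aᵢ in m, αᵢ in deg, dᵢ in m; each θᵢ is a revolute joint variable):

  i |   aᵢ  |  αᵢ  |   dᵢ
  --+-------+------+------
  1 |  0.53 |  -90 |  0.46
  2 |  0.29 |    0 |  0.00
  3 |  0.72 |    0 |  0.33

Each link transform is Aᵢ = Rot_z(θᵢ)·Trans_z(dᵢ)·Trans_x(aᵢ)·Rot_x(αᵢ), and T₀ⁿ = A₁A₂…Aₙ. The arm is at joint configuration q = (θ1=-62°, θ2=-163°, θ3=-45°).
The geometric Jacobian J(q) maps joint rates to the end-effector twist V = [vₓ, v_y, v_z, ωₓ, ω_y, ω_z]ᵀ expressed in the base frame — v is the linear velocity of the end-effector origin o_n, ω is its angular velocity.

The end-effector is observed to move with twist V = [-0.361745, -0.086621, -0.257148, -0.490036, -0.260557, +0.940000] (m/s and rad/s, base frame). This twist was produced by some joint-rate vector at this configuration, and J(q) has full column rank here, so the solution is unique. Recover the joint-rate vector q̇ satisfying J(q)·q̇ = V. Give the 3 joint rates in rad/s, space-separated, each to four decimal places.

o_n = [0.1115, 0.4931, 0.2068]
J₁: ẑ×o_n = [-0.4931, 0.1115, 0.0000], ω = ẑ
J2: z=[0.8829, 0.4695, 0.0000] o=[0.2488, -0.4680, 0.4600] → [-0.1189, 0.2236, 0.9131, 0.8829, 0.4695, 0.0000]
J3: z=[0.8829, 0.4695, 0.0000] o=[0.1186, -0.2231, 0.5448] → [-0.1587, 0.2985, 0.6357, 0.8829, 0.4695, 0.0000]
q̇ = J⁺·V = [0.9400, 0.3450, -0.9000]

0.9400 0.3450 -0.9000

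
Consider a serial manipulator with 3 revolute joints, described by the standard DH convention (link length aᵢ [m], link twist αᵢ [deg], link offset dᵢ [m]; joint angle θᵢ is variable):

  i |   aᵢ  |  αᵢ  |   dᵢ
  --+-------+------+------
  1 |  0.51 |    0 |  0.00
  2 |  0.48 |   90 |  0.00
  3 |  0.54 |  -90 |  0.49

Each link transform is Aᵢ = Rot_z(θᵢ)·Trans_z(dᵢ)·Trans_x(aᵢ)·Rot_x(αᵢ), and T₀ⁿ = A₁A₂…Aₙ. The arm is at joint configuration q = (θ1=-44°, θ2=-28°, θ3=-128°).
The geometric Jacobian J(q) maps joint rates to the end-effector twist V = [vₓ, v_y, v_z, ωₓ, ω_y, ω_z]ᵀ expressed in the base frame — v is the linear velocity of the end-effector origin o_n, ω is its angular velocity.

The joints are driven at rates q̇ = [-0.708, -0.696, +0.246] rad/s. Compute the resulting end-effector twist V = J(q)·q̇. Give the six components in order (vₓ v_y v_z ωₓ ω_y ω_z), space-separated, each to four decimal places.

-0.6281 0.2310 -0.0818 -0.2340 -0.0760 -1.4040

o_n = [-0.0536, -0.6460, -0.4255]
J₁: ẑ×o_n = [0.6460, -0.0536, 0.0000], ω = ẑ
J2: z=[0.0000, 0.0000, 1.0000] o=[0.3669, -0.3543, 0.0000] → [0.2917, -0.4204, 0.0000, 0.0000, 0.0000, 1.0000]
J3: z=[-0.9511, -0.3090, 0.0000] o=[0.5152, -0.8108, 0.0000] → [0.1315, -0.4047, -0.3325, -0.9511, -0.3090, 0.0000]
V = J·q̇ = [-0.6281, 0.2310, -0.0818, -0.2340, -0.0760, -1.4040]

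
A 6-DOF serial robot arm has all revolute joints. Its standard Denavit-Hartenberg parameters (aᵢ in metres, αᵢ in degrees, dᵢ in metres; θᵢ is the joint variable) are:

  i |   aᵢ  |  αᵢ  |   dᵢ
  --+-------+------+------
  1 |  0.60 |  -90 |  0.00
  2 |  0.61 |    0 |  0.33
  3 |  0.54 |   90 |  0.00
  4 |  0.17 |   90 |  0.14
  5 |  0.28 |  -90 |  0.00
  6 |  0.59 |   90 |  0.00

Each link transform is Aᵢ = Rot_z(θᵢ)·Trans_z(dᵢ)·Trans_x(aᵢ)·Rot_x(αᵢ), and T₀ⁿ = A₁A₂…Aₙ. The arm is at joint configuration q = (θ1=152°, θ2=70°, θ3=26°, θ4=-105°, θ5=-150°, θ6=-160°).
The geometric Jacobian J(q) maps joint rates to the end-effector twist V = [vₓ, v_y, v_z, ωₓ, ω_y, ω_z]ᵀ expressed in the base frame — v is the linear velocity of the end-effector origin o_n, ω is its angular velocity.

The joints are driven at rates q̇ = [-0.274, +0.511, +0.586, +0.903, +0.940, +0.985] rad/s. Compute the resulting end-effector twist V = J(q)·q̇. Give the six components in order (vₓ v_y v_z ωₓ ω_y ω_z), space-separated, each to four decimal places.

0.4591 -0.0976 -0.2542 -0.5453 -0.6892 0.7505

o_n = [-0.9299, 0.5075, -0.8405]
J₁: ẑ×o_n = [-0.5075, -0.9299, 0.0000], ω = ẑ
J2: z=[-0.4695, -0.8829, 0.0000] o=[-0.5298, 0.2817, 0.0000] → [0.7421, -0.3946, -0.4593, -0.4695, -0.8829, 0.0000]
J3: z=[-0.4695, -0.8829, 0.0000] o=[-0.8689, 0.0883, -0.5732] → [0.2360, -0.1255, -0.2506, -0.4695, -0.8829, 0.0000]
J4: z=[-0.8781, 0.4669, -0.1045] o=[-0.8191, 0.0618, -1.1103] → [0.1726, 0.2485, -0.3397, -0.8781, 0.4669, -0.1045]
J5: z=[-0.2107, -0.1811, 0.9606] o=[-0.8690, 0.2743, -1.0811] → [-0.2676, -0.0078, -0.0602, -0.2107, -0.1811, 0.9606]
J6: z=[0.9753, 0.0284, 0.2192] o=[-0.8502, -0.0010, -1.1289] → [-0.1033, -0.2988, 0.4982, 0.9753, 0.0284, 0.2192]
V = J·q̇ = [0.4591, -0.0976, -0.2542, -0.5453, -0.6892, 0.7505]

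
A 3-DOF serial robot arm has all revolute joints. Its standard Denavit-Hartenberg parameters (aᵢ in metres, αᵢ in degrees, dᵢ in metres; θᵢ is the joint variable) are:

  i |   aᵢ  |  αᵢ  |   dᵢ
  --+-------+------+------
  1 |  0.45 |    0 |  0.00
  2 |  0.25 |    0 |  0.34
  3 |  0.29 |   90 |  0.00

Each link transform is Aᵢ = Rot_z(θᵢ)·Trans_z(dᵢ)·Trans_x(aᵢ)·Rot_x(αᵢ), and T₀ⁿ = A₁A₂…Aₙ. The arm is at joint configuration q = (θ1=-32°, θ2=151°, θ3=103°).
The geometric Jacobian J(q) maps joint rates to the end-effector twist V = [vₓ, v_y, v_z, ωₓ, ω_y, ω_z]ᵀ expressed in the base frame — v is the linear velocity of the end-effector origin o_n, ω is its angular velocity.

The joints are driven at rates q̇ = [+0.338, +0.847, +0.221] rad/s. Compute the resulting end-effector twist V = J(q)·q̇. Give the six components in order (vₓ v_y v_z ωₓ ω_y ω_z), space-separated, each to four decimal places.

0.0943 -0.3176 0.0000 0.0000 0.0000 1.4060

o_n = [0.0449, -0.2139, 0.3400]
J₁: ẑ×o_n = [0.2139, 0.0449, -0.0000], ω = ẑ
J2: z=[0.0000, 0.0000, 1.0000] o=[0.3816, -0.2385, 0.0000] → [-0.0246, -0.3367, 0.0000, 0.0000, 0.0000, 1.0000]
J3: z=[0.0000, 0.0000, 1.0000] o=[0.2604, -0.0198, 0.3400] → [0.1940, -0.2155, 0.0000, 0.0000, 0.0000, 1.0000]
V = J·q̇ = [0.0943, -0.3176, 0.0000, 0.0000, 0.0000, 1.4060]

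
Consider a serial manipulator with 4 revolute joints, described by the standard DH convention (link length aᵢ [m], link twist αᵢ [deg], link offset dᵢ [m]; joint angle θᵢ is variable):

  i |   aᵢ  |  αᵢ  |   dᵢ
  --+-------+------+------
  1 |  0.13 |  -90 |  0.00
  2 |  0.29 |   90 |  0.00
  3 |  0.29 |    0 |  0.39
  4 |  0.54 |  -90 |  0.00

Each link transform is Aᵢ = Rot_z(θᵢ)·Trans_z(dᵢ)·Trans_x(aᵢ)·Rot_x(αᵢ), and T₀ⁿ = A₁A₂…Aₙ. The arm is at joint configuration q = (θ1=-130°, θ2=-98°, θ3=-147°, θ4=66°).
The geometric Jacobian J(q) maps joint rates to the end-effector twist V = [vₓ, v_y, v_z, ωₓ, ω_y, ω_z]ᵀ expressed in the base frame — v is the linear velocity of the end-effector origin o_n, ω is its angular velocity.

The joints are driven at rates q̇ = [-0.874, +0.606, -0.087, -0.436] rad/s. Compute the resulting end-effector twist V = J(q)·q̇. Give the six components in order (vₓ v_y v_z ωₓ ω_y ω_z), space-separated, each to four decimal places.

o_n = [-0.3531, 0.6546, 0.0757]
J₁: ẑ×o_n = [-0.6546, -0.3531, 0.0000], ω = ẑ
J2: z=[0.7660, -0.6428, 0.0000] o=[-0.0836, -0.0996, 0.0000] → [-0.0487, -0.0580, 0.4045, 0.7660, -0.6428, 0.0000]
J3: z=[0.6365, 0.7586, -0.1392] o=[-0.0576, -0.0687, 0.2872] → [-0.0598, 0.1757, 0.6846, 0.6365, 0.7586, -0.1392]
J4: z=[0.6365, 0.7586, -0.1392] o=[0.0479, 0.3028, -0.0079] → [0.1124, 0.0026, 0.5282, 0.6365, 0.7586, -0.1392]
V = J·q̇ = [0.4988, 0.2571, -0.0447, 0.1313, -0.7863, -0.8012]

0.4988 0.2571 -0.0447 0.1313 -0.7863 -0.8012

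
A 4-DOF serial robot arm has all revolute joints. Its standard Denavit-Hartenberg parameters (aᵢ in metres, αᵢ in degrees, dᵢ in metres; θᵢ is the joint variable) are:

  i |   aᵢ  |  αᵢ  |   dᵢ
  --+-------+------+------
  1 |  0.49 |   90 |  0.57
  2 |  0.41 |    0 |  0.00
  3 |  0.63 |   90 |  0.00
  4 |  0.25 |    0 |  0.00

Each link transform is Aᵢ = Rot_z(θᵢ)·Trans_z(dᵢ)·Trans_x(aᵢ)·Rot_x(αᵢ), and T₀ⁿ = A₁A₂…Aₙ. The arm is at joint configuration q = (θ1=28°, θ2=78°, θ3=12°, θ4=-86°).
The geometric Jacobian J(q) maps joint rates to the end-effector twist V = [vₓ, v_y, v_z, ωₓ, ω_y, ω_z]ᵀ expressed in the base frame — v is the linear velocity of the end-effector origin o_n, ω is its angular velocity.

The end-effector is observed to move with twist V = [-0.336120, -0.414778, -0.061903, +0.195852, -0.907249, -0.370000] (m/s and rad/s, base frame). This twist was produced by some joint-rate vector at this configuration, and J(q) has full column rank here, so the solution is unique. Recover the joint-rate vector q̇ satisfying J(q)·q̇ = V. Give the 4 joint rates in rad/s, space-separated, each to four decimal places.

-0.3700 0.0140 0.8790 -0.2530

o_n = [0.3908, 0.4903, 1.6185]
J₁: ẑ×o_n = [-0.4903, 0.3908, 0.0000], ω = ẑ
J2: z=[0.4695, -0.8829, 0.0000] o=[0.4326, 0.2300, 0.5700] → [-0.9258, -0.4922, 0.0852, 0.4695, -0.8829, 0.0000]
J3: z=[0.4695, -0.8829, 0.0000] o=[0.5079, 0.2701, 0.9710] → [-0.5717, -0.3040, 0.0000, 0.4695, -0.8829, 0.0000]
J4: z=[0.8829, 0.4695, -0.0000] o=[0.5079, 0.2701, 1.6010] → [0.0082, -0.0154, 0.2494, 0.8829, 0.4695, -0.0000]
q̇ = J⁺·V = [-0.3700, 0.0140, 0.8790, -0.2530]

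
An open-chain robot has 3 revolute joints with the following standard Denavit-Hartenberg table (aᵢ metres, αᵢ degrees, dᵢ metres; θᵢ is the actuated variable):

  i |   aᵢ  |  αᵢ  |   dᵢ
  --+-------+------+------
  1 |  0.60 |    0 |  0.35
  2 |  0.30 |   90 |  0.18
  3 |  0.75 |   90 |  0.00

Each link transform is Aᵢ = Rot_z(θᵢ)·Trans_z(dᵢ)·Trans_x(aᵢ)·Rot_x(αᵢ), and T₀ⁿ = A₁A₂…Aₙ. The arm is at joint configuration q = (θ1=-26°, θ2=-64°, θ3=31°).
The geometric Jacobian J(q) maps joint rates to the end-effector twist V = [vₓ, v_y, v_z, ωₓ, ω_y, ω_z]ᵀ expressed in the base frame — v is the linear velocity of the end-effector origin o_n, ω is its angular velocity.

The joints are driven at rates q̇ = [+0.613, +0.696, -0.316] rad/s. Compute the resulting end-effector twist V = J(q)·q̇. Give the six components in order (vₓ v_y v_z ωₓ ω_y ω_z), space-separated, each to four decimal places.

o_n = [0.5393, -1.2059, 0.9163]
J₁: ẑ×o_n = [1.2059, 0.5393, -0.0000], ω = ẑ
J2: z=[0.0000, 0.0000, 1.0000] o=[0.5393, -0.2630, 0.3500] → [0.9429, 0.0000, -0.0000, 0.0000, 0.0000, 1.0000]
J3: z=[-1.0000, -0.0000, 0.0000] o=[0.5393, -0.5630, 0.5300] → [0.0000, 0.3863, 0.6429, -1.0000, -0.0000, 0.0000]
V = J·q̇ = [1.3955, 0.2085, -0.2031, 0.3160, 0.0000, 1.3090]

1.3955 0.2085 -0.2031 0.3160 0.0000 1.3090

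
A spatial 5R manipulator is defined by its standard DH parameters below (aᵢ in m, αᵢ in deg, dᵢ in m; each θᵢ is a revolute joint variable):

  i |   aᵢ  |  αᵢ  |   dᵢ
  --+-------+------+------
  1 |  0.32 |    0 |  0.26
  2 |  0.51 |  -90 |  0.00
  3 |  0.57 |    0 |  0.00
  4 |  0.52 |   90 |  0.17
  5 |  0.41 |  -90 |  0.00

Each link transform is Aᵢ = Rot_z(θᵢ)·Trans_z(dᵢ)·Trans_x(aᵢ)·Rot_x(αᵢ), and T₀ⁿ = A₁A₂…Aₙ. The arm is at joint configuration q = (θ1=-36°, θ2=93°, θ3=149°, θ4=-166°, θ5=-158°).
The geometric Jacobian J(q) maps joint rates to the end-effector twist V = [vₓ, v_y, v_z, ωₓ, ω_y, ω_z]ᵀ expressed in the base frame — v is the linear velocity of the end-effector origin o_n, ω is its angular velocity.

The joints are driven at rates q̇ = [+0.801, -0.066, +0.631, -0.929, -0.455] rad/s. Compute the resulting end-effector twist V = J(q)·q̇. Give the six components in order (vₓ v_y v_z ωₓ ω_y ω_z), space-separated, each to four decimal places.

-0.2405 0.1319 0.3277 0.3224 -0.0507 0.2999

o_n = [0.3296, -0.0490, 0.0073]
J₁: ẑ×o_n = [0.0490, 0.3296, -0.0000], ω = ẑ
J2: z=[0.0000, 0.0000, 1.0000] o=[0.2589, -0.1881, 0.2600] → [-0.1391, 0.0707, 0.0000, 0.0000, 0.0000, 1.0000]
J3: z=[-0.8387, 0.5446, 0.0000] o=[0.5367, 0.2396, 0.2600] → [-0.1376, -0.2119, 0.3548, -0.8387, 0.5446, 0.0000]
J4: z=[-0.8387, 0.5446, 0.0000] o=[0.2705, -0.1701, -0.0336] → [0.0223, 0.0343, -0.1337, -0.8387, 0.5446, 0.0000]
J5: z=[-0.1592, -0.2452, 0.9563] o=[0.3988, 0.3395, 0.1185] → [0.3988, -0.0839, 0.0449, -0.1592, -0.2452, 0.9563]
V = J·q̇ = [-0.2405, 0.1319, 0.3277, 0.3224, -0.0507, 0.2999]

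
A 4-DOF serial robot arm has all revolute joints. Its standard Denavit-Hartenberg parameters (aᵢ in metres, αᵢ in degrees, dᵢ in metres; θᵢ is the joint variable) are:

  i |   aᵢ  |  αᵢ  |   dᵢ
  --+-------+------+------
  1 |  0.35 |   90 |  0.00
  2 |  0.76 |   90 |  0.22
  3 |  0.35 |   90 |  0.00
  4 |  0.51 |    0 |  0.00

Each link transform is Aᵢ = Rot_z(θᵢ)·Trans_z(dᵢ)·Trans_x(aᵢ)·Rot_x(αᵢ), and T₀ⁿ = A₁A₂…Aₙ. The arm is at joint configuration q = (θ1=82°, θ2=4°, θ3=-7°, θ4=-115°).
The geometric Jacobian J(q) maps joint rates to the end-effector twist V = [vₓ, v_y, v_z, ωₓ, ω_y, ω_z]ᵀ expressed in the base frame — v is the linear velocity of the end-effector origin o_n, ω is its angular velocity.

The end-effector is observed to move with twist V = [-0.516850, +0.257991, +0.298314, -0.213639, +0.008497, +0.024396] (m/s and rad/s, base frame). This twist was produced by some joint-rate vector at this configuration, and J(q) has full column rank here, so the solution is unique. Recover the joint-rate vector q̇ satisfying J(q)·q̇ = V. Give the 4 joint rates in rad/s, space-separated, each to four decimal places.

o_n = [0.3699, 1.1689, 0.5234]
J₁: ẑ×o_n = [-1.1689, 0.3699, 0.0000], ω = ẑ
J2: z=[0.9903, -0.1392, 0.0000] o=[0.0487, 0.3466, 0.0000] → [-0.0728, -0.5183, 0.8590, 0.9903, -0.1392, 0.0000]
J3: z=[0.0097, 0.0691, -0.9976] o=[0.3721, 1.0667, 0.0530] → [0.1344, -0.0024, 0.0011, 0.0097, 0.0691, -0.9976]
J4: z=[-0.9998, 0.0177, -0.0085] o=[0.3781, 1.4159, 0.0772] → [0.0058, 0.4462, 0.2470, -0.9998, 0.0177, -0.0085]
q̇ = J⁺·V = [0.4830, 0.2210, 0.4560, 0.4370]

0.4830 0.2210 0.4560 0.4370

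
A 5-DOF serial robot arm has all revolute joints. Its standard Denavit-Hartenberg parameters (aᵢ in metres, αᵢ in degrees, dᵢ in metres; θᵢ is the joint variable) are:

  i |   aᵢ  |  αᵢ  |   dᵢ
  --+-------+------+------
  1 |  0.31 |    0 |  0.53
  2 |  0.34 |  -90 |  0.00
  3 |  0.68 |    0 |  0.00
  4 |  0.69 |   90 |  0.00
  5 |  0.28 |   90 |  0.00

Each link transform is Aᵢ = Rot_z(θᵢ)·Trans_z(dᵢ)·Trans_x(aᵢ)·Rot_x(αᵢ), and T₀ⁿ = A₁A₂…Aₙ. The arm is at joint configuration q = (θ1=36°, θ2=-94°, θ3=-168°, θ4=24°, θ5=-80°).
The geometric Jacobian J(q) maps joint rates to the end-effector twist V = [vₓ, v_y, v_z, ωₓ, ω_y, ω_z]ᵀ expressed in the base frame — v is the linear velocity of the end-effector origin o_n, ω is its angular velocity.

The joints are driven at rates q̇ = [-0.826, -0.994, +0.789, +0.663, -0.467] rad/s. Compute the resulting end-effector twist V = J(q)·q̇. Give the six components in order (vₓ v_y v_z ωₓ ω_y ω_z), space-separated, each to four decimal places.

1.7378 0.3788 1.3168 1.3768 0.5367 -1.4422

o_n = [-0.4720, 0.8186, 1.1055]
J₁: ẑ×o_n = [-0.8186, -0.4720, 0.0000], ω = ẑ
J2: z=[0.0000, 0.0000, 1.0000] o=[0.2508, 0.1822, 0.5300] → [-0.6364, -0.7228, 0.0000, 0.0000, 0.0000, 1.0000]
J3: z=[0.8480, 0.5299, 0.0000] o=[0.4310, -0.1061, 0.5300] → [0.3050, -0.4881, 1.2627, 0.8480, 0.5299, 0.0000]
J4: z=[0.8480, 0.5299, 0.0000] o=[0.0785, 0.4579, 0.6714] → [0.2301, -0.3682, 0.5976, 0.8480, 0.5299, 0.0000]
J5: z=[-0.3115, 0.4985, -0.8090] o=[-0.2173, 0.9313, 1.0770] → [-0.0770, 0.2150, 0.1621, -0.3115, 0.4985, -0.8090]
V = J·q̇ = [1.7378, 0.3788, 1.3168, 1.3768, 0.5367, -1.4422]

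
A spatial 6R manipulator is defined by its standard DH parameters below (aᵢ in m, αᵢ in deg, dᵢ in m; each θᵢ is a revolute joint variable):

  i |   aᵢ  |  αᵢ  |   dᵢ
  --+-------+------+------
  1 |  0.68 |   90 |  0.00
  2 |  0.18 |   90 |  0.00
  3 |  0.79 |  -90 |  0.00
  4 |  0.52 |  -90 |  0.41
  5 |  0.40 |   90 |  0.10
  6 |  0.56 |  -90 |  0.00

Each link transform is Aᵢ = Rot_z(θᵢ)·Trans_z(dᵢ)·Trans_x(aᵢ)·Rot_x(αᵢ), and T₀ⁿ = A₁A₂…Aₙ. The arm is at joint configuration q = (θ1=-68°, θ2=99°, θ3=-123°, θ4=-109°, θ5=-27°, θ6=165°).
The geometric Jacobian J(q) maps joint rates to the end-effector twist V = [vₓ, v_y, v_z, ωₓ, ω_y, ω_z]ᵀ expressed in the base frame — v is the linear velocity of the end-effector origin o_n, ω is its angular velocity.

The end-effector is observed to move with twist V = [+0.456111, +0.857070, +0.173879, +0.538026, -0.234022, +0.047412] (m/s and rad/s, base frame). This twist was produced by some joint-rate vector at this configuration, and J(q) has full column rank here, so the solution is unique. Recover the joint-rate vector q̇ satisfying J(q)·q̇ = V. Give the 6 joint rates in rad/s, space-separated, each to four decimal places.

o_n = [1.2925, -0.6962, 0.0548]
J₁: ẑ×o_n = [0.6962, 1.2925, -0.0000], ω = ẑ
J2: z=[-0.9272, -0.3746, 0.0000] o=[0.2547, -0.6305, 0.0000] → [-0.0205, 0.0508, 0.4497, -0.9272, -0.3746, 0.0000]
J3: z=[0.3700, -0.9158, 0.1564] o=[0.2442, -0.6044, 0.1778] → [0.1270, 0.2095, 0.9260, 0.3700, -0.9158, 0.1564]
J4: z=[0.4558, 0.3257, 0.8283] o=[0.8837, -0.4186, -0.2472] → [0.3283, 0.2009, -0.2597, 0.4558, 0.3257, 0.8283]
J5: z=[0.8859, -0.0758, -0.4577] o=[1.1155, -0.7751, 0.2604] → [0.0517, 0.1012, 0.0833, 0.8859, -0.0758, -0.4577]
J6: z=[0.3670, 0.7180, 0.5914] o=[1.3176, -1.0595, 0.4802] → [-0.5203, 0.1413, 0.1514, 0.3670, 0.7180, 0.5914]
q̇ = J⁺·V = [0.6270, 0.1100, 0.0180, -0.1870, 0.8410, -0.0720]

0.6270 0.1100 0.0180 -0.1870 0.8410 -0.0720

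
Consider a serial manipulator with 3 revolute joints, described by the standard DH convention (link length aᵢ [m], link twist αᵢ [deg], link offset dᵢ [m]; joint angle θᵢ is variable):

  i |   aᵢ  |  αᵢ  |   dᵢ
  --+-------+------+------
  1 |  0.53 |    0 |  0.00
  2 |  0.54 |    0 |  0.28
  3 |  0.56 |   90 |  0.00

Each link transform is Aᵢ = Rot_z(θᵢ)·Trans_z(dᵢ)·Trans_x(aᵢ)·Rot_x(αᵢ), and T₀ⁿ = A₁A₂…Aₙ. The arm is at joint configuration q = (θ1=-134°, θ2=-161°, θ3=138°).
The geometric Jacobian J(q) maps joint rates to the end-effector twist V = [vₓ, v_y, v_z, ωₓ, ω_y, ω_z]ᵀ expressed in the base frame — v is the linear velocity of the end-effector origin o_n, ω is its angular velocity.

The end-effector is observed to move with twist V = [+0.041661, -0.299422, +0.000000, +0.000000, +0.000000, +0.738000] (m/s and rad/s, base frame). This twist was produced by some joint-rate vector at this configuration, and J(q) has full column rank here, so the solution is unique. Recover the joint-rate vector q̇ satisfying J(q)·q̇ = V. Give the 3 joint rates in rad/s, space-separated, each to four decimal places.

-0.1320 0.2740 0.5960

o_n = [-0.6554, -0.1107, 0.2800]
J₁: ẑ×o_n = [0.1107, -0.6554, 0.0000], ω = ẑ
J2: z=[0.0000, 0.0000, 1.0000] o=[-0.3682, -0.3813, 0.0000] → [-0.2706, -0.2873, 0.0000, 0.0000, 0.0000, 1.0000]
J3: z=[0.0000, 0.0000, 1.0000] o=[-0.1400, 0.1082, 0.2800] → [0.2188, -0.5155, 0.0000, 0.0000, 0.0000, 1.0000]
q̇ = J⁺·V = [-0.1320, 0.2740, 0.5960]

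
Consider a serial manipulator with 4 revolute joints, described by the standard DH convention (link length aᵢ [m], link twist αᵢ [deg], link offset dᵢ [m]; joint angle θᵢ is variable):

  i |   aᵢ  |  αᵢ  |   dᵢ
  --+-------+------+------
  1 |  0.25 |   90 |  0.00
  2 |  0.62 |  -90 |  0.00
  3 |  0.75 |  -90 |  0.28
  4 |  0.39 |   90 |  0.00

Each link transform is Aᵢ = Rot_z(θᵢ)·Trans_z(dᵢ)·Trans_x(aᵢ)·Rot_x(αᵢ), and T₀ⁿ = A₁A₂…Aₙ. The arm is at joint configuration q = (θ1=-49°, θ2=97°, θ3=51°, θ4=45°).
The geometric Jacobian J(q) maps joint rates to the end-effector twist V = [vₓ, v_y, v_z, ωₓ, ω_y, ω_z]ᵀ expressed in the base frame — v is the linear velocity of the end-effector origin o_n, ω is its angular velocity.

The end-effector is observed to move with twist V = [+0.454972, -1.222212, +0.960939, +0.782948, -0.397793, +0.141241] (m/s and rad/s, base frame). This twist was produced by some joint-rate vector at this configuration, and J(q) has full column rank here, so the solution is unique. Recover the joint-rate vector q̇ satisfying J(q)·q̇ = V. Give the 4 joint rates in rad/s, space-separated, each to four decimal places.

-0.6070 -0.8510 -0.8990 -0.8280

o_n = [0.6617, 0.4539, 1.2556]
J₁: ẑ×o_n = [-0.4539, 0.6617, 0.0000], ω = ẑ
J2: z=[-0.7547, -0.6561, 0.0000] o=[0.1640, -0.1887, 0.0000] → [-0.8237, 0.9476, -0.1584, -0.7547, -0.6561, 0.0000]
J3: z=[-0.6512, 0.7491, -0.1219] o=[0.1144, -0.1317, 0.6154] → [0.5509, 0.3502, -0.7912, -0.6512, 0.7491, -0.1219]
J4: z=[0.5371, 0.3414, -0.7714] o=[0.3343, 0.5039, 1.0497] → [0.0317, -0.3631, -0.1386, 0.5371, 0.3414, -0.7714]
q̇ = J⁺·V = [-0.6070, -0.8510, -0.8990, -0.8280]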